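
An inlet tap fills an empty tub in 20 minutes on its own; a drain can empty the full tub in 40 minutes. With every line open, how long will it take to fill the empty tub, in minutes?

40 minutes

Net rate = 1/20 − 1/40 = (2 − 1)/40 = 1/40 per minute.
Filling time = 1 ÷ (1/40) = 40 minutes.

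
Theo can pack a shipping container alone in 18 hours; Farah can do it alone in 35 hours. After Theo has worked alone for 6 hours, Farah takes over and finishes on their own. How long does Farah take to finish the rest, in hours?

70/3 hours

In 6 hours Theo does 6/18 = 1/3 of the job, leaving 2/3.
Farah works at 1/35 per hour, so finishing takes 2/3 ÷ 1/35 = 70/3 hours.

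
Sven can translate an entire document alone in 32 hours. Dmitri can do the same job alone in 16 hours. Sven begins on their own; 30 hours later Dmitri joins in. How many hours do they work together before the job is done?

2/3 hours

In the first 30 hours Sven alone does 30/32 = 15/16 of the job, leaving 1/16.
Once everyone is working, combined rate: 1/32 + 1/16 = (1 + 2)/32 = 3/32 per hour.
Remaining 1/16 at 3/32 per hour takes 2/3 hours.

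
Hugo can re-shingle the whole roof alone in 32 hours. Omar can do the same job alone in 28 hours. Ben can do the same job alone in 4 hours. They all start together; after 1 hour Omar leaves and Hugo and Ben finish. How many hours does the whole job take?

24/7 hours

In the first 1 hour the combined rate is 71/224, so 71/224 of the job is done, leaving 153/224.
After Omar leaves the rate is 9/32 per hour; the remaining 153/224 takes 17/7 hours.
Total = 1 + 17/7 = 24/7 hours.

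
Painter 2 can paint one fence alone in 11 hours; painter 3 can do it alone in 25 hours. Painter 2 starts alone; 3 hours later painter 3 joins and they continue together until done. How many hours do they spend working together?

50/9 hours

In 3 hours painter 2 does 3/11 of the job, leaving 8/11.
Painter 2 and painter 3 together work at 36/275 per hour, so finishing takes 8/11 ÷ 36/275 = 50/9 hours.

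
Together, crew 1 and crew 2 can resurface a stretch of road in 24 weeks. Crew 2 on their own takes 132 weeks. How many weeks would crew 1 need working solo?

Combined rate is 1/24 per week.
Known contribution: 1/132 per week.
So crew 1's rate is 1/24 − 1/132 = 3/88, meaning 88/3 weeks alone.

88/3 weeks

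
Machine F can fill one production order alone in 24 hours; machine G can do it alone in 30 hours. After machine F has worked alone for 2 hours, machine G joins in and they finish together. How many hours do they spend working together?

In 2 hours machine F does 2/24 = 1/12 of the job, leaving 11/12.
Machine F and machine G together work at 3/40 per hour, so finishing takes 11/12 ÷ 3/40 = 110/9 hours.

110/9 hours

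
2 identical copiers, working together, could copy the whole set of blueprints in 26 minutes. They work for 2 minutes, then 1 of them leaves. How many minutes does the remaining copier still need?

48 minutes

One copier does 1/52 of the job per minute.
After 2 minutes with 2 copiers, 1/13 is done (12/13 left).
With 1 copier the rate is 1/52, so the rest takes 12/13 ÷ 1/52 = 48 minutes.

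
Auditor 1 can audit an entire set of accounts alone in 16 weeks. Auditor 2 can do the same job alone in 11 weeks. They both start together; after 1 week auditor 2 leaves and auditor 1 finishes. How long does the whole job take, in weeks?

In the first 1 week the combined rate is 27/176, so 27/176 of the job is done, leaving 149/176.
After auditor 2 leaves the rate is 1/16 per week; the remaining 149/176 takes 149/11 weeks.
Total = 1 + 149/11 = 160/11 weeks.

160/11 weeks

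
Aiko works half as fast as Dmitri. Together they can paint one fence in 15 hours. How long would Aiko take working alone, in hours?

45 hours

Let Dmitri's rate be r; then Aiko's rate is (1/2)r, so together (1/2 + 1)r = (3/2)r = 1/15.
Thus r = 2/45 per hour.
Dmitri alone: 45/2 hours; Aiko alone: 45 hours.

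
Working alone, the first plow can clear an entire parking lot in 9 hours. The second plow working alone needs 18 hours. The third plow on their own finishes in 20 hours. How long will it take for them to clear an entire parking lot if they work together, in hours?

60/13 hours

Combined rate: 1/9 + 1/18 + 1/20 = (20 + 10 + 9)/180 = 39/180 = 13/60 per hour.
Time = 1 ÷ (13/60) = 60/13 hours.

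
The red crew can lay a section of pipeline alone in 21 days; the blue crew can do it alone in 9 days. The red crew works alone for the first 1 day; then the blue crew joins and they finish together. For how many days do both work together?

6 days

In 1 day the red crew does 1/21 of the job, leaving 20/21.
The red crew and the blue crew together work at 10/63 per day, so finishing takes 20/21 ÷ 10/63 = 6 days.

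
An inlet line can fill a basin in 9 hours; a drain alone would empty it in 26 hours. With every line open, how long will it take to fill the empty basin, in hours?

234/17 hours

Net rate = 1/9 − 1/26 = (26 − 9)/234 = 17/234 per hour.
Filling time = 1 ÷ (17/234) = 234/17 hours.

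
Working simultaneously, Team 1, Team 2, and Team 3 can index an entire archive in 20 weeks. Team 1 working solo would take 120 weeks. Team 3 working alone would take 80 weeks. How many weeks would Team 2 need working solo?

Combined rate is 1/20 per week.
Known contribution: 1/120 + 1/80 = (2 + 3)/240 = 5/240 = 1/48 per week.
So Team 2's rate is 1/20 − 1/48 = 7/240, meaning 240/7 weeks alone.

240/7 weeks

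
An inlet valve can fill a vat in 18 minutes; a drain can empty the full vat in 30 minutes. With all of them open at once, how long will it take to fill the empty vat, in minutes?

45 minutes

Net rate = 1/18 − 1/30 = (5 − 3)/90 = 2/90 = 1/45 per minute.
Filling time = 1 ÷ (1/45) = 45 minutes.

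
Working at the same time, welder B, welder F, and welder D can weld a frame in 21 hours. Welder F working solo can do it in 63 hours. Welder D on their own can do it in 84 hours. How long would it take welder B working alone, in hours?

252/5 hours

Combined rate is 1/21 per hour.
Known contribution: 1/63 + 1/84 = (4 + 3)/252 = 7/252 = 1/36 per hour.
So welder B's rate is 1/21 − 1/36 = 5/252, meaning 252/5 hours alone.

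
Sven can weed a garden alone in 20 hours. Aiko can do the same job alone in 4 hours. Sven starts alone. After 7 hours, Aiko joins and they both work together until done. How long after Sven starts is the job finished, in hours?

In the first 7 hours Sven alone does 7/20 of the job, leaving 13/20.
Once everyone is working, combined rate: 1/20 + 1/4 = (1 + 5)/20 = 6/20 = 3/10 per hour.
Remaining 13/20 at 3/10 per hour takes 13/6 hours.
Total from the start = 7 + 13/6 = 55/6 hours.

55/6 hours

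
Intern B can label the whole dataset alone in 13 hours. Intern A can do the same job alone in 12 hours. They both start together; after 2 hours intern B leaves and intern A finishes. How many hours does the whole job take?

In the first 2 hours the combined rate is 25/156, so 25/78 of the job is done, leaving 53/78.
After intern B leaves the rate is 1/12 per hour; the remaining 53/78 takes 106/13 hours.
Total = 2 + 106/13 = 132/13 hours.

132/13 hours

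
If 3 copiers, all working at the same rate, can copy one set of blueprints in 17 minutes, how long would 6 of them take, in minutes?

Total work is 3·17 = 51 copier-minutes.
With 6 copiers: 51/6 = 17/2 minutes.

17/2 minutes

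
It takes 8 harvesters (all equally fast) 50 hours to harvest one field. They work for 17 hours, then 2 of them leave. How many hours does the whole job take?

61 hours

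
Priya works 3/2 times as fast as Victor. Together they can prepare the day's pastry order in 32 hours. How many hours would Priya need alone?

Let Victor's rate be r; then Priya's rate is (3/2)r, so together (3/2 + 1)r = (5/2)r = 1/32.
Thus r = 1/80 per hour.
Victor alone: 80 hours; Priya alone: 160/3 hours.

160/3 hours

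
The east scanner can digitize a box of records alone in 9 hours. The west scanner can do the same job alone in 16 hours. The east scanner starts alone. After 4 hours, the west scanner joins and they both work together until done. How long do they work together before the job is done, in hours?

In the first 4 hours the east scanner alone does 4/9 of the job, leaving 5/9.
Once everyone is working, combined rate: 1/9 + 1/16 = (16 + 9)/144 = 25/144 per hour.
Remaining 5/9 at 25/144 per hour takes 16/5 hours.

16/5 hours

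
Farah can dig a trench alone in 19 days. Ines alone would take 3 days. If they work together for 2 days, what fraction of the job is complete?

44/57

Combined rate: 1/19 + 1/3 = (3 + 19)/57 = 22/57 per day.
In 2 days they complete 2·22/57 = 44/57 of the job.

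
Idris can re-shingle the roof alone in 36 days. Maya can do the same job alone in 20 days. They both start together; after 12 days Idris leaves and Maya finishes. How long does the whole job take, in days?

In the first 12 days the combined rate is 7/90, so 14/15 of the job is done, leaving 1/15.
After Idris leaves the rate is 1/20 per day; the remaining 1/15 takes 4/3 days.
Total = 12 + 4/3 = 40/3 days.

40/3 days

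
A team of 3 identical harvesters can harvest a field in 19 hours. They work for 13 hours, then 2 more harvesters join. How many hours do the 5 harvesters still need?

One harvester does 1/57 of the job per hour.
After 13 hours with 3 harvesters, 13/19 is done (6/19 left).
With 5 harvesters the rate is 5/57, so the rest takes 6/19 ÷ 5/57 = 18/5 hours.

18/5 hours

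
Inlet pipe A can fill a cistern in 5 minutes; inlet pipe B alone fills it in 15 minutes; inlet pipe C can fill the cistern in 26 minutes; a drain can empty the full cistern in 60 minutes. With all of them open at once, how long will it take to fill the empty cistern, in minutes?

Net rate = 1/5 + 1/15 + 1/26 − 1/60 = (156 + 52 + 30 − 13)/780 = 225/780 = 15/52 per minute.
Filling time = 1 ÷ (15/52) = 52/15 minutes.

52/15 minutes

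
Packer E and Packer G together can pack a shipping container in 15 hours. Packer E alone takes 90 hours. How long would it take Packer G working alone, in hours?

Combined rate is 1/15 per hour.
Known contribution: 1/90 per hour.
So Packer G's rate is 1/15 − 1/90 = 1/18, meaning 18 hours alone.

18 hours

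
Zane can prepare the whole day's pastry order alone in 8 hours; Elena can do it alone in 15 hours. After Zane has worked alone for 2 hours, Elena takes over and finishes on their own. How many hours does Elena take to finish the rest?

45/4 hours

In 2 hours Zane does 2/8 = 1/4 of the job, leaving 3/4.
Elena works at 1/15 per hour, so finishing takes 3/4 ÷ 1/15 = 45/4 hours.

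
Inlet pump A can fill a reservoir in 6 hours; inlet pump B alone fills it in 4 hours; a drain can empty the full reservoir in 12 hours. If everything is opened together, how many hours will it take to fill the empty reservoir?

Net rate = 1/6 + 1/4 − 1/12 = (2 + 3 − 1)/12 = 4/12 = 1/3 per hour.
Filling time = 1 ÷ (1/3) = 3 hours.

3 hours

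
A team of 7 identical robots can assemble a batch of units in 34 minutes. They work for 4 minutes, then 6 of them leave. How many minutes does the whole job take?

214 minutes

One robot does 1/238 of the job per minute.
After 4 minutes with 7 robots, 2/17 is done (15/17 left).
With 1 robot the rate is 1/238, so the rest takes 15/17 ÷ 1/238 = 210 minutes.
Total = 4 + 210 = 214 minutes.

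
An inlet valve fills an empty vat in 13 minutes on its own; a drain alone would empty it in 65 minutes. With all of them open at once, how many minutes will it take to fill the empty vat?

Net rate = 1/13 − 1/65 = (5 − 1)/65 = 4/65 per minute.
Filling time = 1 ÷ (4/65) = 65/4 minutes.

65/4 minutes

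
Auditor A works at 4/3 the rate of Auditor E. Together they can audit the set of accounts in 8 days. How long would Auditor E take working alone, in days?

56/3 days

Let Auditor E's rate be r; then Auditor A's rate is (4/3)r, so together (4/3 + 1)r = (7/3)r = 1/8.
Thus r = 3/56 per day.
Auditor E alone: 56/3 days; Auditor A alone: 14 days.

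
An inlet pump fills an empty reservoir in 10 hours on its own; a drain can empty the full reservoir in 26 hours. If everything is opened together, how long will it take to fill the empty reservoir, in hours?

65/4 hours

Net rate = 1/10 − 1/26 = (13 − 5)/130 = 8/130 = 4/65 per hour.
Filling time = 1 ÷ (4/65) = 65/4 hours.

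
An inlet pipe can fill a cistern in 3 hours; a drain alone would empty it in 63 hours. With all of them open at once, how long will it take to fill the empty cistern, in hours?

63/20 hours

Net rate = 1/3 − 1/63 = (21 − 1)/63 = 20/63 per hour.
Filling time = 1 ÷ (20/63) = 63/20 hours.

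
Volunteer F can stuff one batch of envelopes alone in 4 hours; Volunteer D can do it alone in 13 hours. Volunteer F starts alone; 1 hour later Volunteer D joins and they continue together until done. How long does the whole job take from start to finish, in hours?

In 1 hour Volunteer F does 1/4 of the job, leaving 3/4.
Volunteer F and Volunteer D together work at 17/52 per hour, so finishing takes 3/4 ÷ 17/52 = 39/17 hours.
Total time = 1 + 39/17 = 56/17 hours.

56/17 hours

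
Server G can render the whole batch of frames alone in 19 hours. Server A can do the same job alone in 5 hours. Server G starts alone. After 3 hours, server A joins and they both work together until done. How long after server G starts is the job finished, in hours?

19/3 hours

In the first 3 hours server G alone does 3/19 of the job, leaving 16/19.
Once everyone is working, combined rate: 1/19 + 1/5 = (5 + 19)/95 = 24/95 per hour.
Remaining 16/19 at 24/95 per hour takes 10/3 hours.
Total from the start = 3 + 10/3 = 19/3 hours.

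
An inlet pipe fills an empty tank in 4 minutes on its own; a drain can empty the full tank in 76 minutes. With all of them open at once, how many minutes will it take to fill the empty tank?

Net rate = 1/4 − 1/76 = (19 − 1)/76 = 18/76 = 9/38 per minute.
Filling time = 1 ÷ (9/38) = 38/9 minutes.

38/9 minutes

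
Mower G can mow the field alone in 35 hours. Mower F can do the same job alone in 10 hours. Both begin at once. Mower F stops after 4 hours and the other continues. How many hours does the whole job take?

21 hours

In the first 4 hours the combined rate is 9/70, so 18/35 of the job is done, leaving 17/35.
After mower F leaves the rate is 1/35 per hour; the remaining 17/35 takes 17 hours.
Total = 4 + 17 = 21 hours.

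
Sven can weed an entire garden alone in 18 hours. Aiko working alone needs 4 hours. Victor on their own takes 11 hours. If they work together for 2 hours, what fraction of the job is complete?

157/198

Combined rate: 1/18 + 1/4 + 1/11 = (22 + 99 + 36)/396 = 157/396 per hour.
In 2 hours they complete 2·157/396 = 157/198 of the job.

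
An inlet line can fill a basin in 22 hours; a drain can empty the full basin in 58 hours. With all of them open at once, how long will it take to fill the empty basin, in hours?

319/9 hours

Net rate = 1/22 − 1/58 = (29 − 11)/638 = 18/638 = 9/319 per hour.
Filling time = 1 ÷ (9/319) = 319/9 hours.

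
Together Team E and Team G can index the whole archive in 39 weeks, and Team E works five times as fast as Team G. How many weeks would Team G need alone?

234 weeks

Let Team G's rate be r; then Team E's rate is 5r, so together (5 + 1)r = 6r = 1/39.
Thus r = 1/234 per week.
Team G alone: 234 weeks; Team E alone: 234/5 weeks.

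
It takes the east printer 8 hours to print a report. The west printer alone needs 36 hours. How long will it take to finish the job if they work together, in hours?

Combined rate: 1/8 + 1/36 = (9 + 2)/72 = 11/72 per hour.
Time = 1 ÷ (11/72) = 72/11 hours.

72/11 hours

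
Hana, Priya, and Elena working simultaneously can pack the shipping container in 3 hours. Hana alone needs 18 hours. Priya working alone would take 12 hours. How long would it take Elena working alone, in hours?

Combined rate is 1/3 per hour.
Known contribution: 1/18 + 1/12 = (2 + 3)/36 = 5/36 per hour.
So Elena's rate is 1/3 − 5/36 = 7/36, meaning 36/7 hours alone.

36/7 hours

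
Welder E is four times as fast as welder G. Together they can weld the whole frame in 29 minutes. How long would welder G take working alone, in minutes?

Let welder G's rate be r; then welder E's rate is 4r, so together (4 + 1)r = 5r = 1/29.
Thus r = 1/145 per minute.
Welder G alone: 145 minutes; welder E alone: 145/4 minutes.

145 minutes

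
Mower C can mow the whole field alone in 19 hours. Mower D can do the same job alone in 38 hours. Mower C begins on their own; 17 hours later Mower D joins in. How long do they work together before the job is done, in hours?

4/3 hours

In the first 17 hours Mower C alone does 17/19 of the job, leaving 2/19.
Once everyone is working, combined rate: 1/19 + 1/38 = (2 + 1)/38 = 3/38 per hour.
Remaining 2/19 at 3/38 per hour takes 4/3 hours.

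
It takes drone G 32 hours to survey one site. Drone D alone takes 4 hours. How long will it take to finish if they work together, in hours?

32/9 hours

Combined rate: 1/32 + 1/4 = (1 + 8)/32 = 9/32 per hour.
Time = 1 ÷ (9/32) = 32/9 hours.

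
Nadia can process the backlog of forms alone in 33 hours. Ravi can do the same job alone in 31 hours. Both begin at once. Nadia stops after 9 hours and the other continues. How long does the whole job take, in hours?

248/11 hours

In the first 9 hours the combined rate is 64/1023, so 192/341 of the job is done, leaving 149/341.
After Nadia leaves the rate is 1/31 per hour; the remaining 149/341 takes 149/11 hours.
Total = 9 + 149/11 = 248/11 hours.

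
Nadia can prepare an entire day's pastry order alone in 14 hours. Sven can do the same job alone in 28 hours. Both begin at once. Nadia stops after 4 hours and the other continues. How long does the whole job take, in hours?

20 hours

In the first 4 hours the combined rate is 3/28, so 3/7 of the job is done, leaving 4/7.
After Nadia leaves the rate is 1/28 per hour; the remaining 4/7 takes 16 hours.
Total = 4 + 16 = 20 hours.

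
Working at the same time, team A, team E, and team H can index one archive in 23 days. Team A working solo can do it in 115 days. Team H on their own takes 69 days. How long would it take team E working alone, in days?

345/7 days

Combined rate is 1/23 per day.
Known contribution: 1/115 + 1/69 = (3 + 5)/345 = 8/345 per day.
So team E's rate is 1/23 − 8/345 = 7/345, meaning 345/7 days alone.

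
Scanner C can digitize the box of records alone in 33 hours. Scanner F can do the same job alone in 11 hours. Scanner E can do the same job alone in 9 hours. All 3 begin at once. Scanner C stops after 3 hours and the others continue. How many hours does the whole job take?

9/2 hours

In the first 3 hours the combined rate is 23/99, so 23/33 of the job is done, leaving 10/33.
After Scanner C leaves the rate is 20/99 per hour; the remaining 10/33 takes 3/2 hours.
Total = 3 + 3/2 = 9/2 hours.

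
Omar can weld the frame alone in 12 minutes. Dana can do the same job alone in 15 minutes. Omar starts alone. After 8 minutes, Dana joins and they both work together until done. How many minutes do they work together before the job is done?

20/9 minutes

In the first 8 minutes Omar alone does 8/12 = 2/3 of the job, leaving 1/3.
Once everyone is working, combined rate: 1/12 + 1/15 = (5 + 4)/60 = 9/60 = 3/20 per minute.
Remaining 1/3 at 3/20 per minute takes 20/9 minutes.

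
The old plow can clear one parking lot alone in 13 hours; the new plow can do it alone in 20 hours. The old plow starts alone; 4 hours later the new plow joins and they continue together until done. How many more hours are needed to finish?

In 4 hours the old plow does 4/13 of the job, leaving 9/13.
The old plow and the new plow together work at 33/260 per hour, so finishing takes 9/13 ÷ 33/260 = 60/11 hours.

60/11 hours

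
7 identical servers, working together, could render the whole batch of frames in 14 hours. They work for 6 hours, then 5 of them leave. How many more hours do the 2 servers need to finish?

One server does 1/98 of the job per hour.
After 6 hours with 7 servers, 3/7 is done (4/7 left).
With 2 servers the rate is 2/98 = 1/49, so the rest takes 4/7 ÷ 1/49 = 28 hours.

28 hours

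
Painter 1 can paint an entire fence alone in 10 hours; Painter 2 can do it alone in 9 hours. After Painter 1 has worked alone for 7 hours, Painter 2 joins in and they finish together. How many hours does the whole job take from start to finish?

In 7 hours Painter 1 does 7/10 of the job, leaving 3/10.
Painter 1 and Painter 2 together work at 19/90 per hour, so finishing takes 3/10 ÷ 19/90 = 27/19 hours.
Total time = 7 + 27/19 = 160/19 hours.

160/19 hours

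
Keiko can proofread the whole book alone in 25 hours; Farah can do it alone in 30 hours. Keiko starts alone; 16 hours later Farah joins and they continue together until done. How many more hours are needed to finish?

In 16 hours Keiko does 16/25 of the job, leaving 9/25.
Keiko and Farah together work at 11/150 per hour, so finishing takes 9/25 ÷ 11/150 = 54/11 hours.

54/11 hours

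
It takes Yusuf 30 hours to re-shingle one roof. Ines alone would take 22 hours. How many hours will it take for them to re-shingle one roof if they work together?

With two workers the combined time is the product over the sum: 30·22/(30+22) = 660/52 = 165/13 hours.

165/13 hours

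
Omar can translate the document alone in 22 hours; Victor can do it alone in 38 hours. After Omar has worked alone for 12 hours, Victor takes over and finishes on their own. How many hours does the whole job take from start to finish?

In 12 hours Omar does 12/22 = 6/11 of the job, leaving 5/11.
Victor works at 1/38 per hour, so finishing takes 5/11 ÷ 1/38 = 190/11 hours.
Total time = 12 + 190/11 = 322/11 hours.

322/11 hours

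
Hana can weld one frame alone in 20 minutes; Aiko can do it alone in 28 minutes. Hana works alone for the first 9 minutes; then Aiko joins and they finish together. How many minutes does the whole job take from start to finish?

In 9 minutes Hana does 9/20 of the job, leaving 11/20.
Hana and Aiko together work at 3/35 per minute, so finishing takes 11/20 ÷ 3/35 = 77/12 minutes.
Total time = 9 + 77/12 = 185/12 minutes.

185/12 minutes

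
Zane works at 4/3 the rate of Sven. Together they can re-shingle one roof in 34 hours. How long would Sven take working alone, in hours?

Let Sven's rate be r; then Zane's rate is (4/3)r, so together (4/3 + 1)r = (7/3)r = 1/34.
Thus r = 3/238 per hour.
Sven alone: 238/3 hours; Zane alone: 119/2 hours.

238/3 hours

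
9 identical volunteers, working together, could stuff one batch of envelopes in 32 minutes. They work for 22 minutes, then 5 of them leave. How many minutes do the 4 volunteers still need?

45/2 minutes

One volunteer does 1/288 of the job per minute.
After 22 minutes with 9 volunteers, 11/16 is done (5/16 left).
With 4 volunteers the rate is 4/288 = 1/72, so the rest takes 5/16 ÷ 1/72 = 45/2 minutes.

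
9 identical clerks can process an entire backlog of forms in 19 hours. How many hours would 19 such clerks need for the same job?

Total work is 9·19 = 171 clerk-hours.
With 19 clerks: 171/19 = 9 hours.

9 hours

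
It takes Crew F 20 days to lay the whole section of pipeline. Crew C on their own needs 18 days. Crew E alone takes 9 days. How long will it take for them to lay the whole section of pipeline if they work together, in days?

60/13 days

Combined rate: 1/20 + 1/18 + 1/9 = (9 + 10 + 20)/180 = 39/180 = 13/60 per day.
Time = 1 ÷ (13/60) = 60/13 days.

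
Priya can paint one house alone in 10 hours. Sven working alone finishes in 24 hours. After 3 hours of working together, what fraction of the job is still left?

23/40

Combined rate: 1/10 + 1/24 = (12 + 5)/120 = 17/120 per hour.
In 3 hours they complete 3·17/120 = 17/40 of the job.
So 23/40 remains.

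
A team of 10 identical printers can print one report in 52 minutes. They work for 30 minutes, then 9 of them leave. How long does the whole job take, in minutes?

One printer does 1/520 of the job per minute.
After 30 minutes with 10 printers, 15/26 is done (11/26 left).
With 1 printer the rate is 1/520, so the rest takes 11/26 ÷ 1/520 = 220 minutes.
Total = 30 + 220 = 250 minutes.

250 minutes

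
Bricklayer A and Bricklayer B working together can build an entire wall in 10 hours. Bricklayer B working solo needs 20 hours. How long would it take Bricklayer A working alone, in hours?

20 hours

Combined rate is 1/10 per hour.
Known contribution: 1/20 per hour.
So Bricklayer A's rate is 1/10 − 1/20 = 1/20, meaning 20 hours alone.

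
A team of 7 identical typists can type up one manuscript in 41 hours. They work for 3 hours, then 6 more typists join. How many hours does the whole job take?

One typist does 1/287 of the job per hour.
After 3 hours with 7 typists, 3/41 is done (38/41 left).
With 13 typists the rate is 13/287, so the rest takes 38/41 ÷ 13/287 = 266/13 hours.
Total = 3 + 266/13 = 305/13 hours.

305/13 hours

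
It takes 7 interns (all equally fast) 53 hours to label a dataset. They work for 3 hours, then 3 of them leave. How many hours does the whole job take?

181/2 hours

One intern does 1/371 of the job per hour.
After 3 hours with 7 interns, 3/53 is done (50/53 left).
With 4 interns the rate is 4/371, so the rest takes 50/53 ÷ 4/371 = 175/2 hours.
Total = 3 + 175/2 = 181/2 hours.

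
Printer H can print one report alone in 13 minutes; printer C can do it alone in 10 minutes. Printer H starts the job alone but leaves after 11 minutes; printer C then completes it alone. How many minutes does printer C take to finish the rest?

In 11 minutes printer H does 11/13 of the job, leaving 2/13.
Printer C works at 1/10 per minute, so finishing takes 2/13 ÷ 1/10 = 20/13 minutes.

20/13 minutes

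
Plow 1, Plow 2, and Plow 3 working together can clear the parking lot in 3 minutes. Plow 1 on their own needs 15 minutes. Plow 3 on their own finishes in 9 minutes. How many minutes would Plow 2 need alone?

45/7 minutes

Combined rate is 1/3 per minute.
Known contribution: 1/15 + 1/9 = (3 + 5)/45 = 8/45 per minute.
So Plow 2's rate is 1/3 − 8/45 = 7/45, meaning 45/7 minutes alone.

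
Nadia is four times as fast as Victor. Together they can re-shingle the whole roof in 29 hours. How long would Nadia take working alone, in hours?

145/4 hours

Let Victor's rate be r; then Nadia's rate is 4r, so together (4 + 1)r = 5r = 1/29.
Thus r = 1/145 per hour.
Victor alone: 145 hours; Nadia alone: 145/4 hours.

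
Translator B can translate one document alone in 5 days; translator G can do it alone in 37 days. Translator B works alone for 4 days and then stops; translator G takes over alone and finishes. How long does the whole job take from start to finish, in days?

In 4 days translator B does 4/5 of the job, leaving 1/5.
Translator G works at 1/37 per day, so finishing takes 1/5 ÷ 1/37 = 37/5 days.
Total time = 4 + 37/5 = 57/5 days.

57/5 days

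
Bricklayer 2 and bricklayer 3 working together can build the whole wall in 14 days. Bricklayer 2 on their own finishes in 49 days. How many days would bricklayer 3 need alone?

Combined rate is 1/14 per day.
Known contribution: 1/49 per day.
So bricklayer 3's rate is 1/14 − 1/49 = 5/98, meaning 98/5 days alone.

98/5 days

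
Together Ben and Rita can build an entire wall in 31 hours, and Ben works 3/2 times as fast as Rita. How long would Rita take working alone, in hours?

155/2 hours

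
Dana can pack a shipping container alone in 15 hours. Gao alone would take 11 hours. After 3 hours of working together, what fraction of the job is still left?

Combined rate: 1/15 + 1/11 = (11 + 15)/165 = 26/165 per hour.
In 3 hours they complete 3·26/165 = 26/55 of the job.
So 29/55 remains.

29/55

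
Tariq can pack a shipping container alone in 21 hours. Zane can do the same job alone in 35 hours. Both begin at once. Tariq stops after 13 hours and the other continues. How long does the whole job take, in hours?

40/3 hours

In the first 13 hours the combined rate is 8/105, so 104/105 of the job is done, leaving 1/105.
After Tariq leaves the rate is 1/35 per hour; the remaining 1/105 takes 1/3 hours.
Total = 13 + 1/3 = 40/3 hours.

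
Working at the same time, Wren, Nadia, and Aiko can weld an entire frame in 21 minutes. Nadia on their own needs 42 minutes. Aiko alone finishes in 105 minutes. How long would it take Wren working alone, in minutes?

Combined rate is 1/21 per minute.
Known contribution: 1/42 + 1/105 = (5 + 2)/210 = 7/210 = 1/30 per minute.
So Wren's rate is 1/21 − 1/30 = 1/70, meaning 70 minutes alone.

70 minutes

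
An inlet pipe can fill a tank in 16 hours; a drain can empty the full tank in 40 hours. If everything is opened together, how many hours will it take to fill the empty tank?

80/3 hours

Net rate = 1/16 − 1/40 = (5 − 2)/80 = 3/80 per hour.
Filling time = 1 ÷ (3/80) = 80/3 hours.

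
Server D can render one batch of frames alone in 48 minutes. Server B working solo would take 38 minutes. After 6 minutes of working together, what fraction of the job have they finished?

43/152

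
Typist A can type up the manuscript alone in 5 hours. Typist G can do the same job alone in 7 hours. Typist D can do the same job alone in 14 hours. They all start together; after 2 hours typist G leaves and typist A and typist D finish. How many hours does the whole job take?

50/19 hours

In the first 2 hours the combined rate is 29/70, so 29/35 of the job is done, leaving 6/35.
After typist G leaves the rate is 19/70 per hour; the remaining 6/35 takes 12/19 hours.
Total = 2 + 12/19 = 50/19 hours.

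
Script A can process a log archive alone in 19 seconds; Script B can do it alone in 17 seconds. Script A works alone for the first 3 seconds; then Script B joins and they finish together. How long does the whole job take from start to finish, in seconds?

95/9 seconds

In 3 seconds Script A does 3/19 of the job, leaving 16/19.
Script A and Script B together work at 36/323 per second, so finishing takes 16/19 ÷ 36/323 = 68/9 seconds.
Total time = 3 + 68/9 = 95/9 seconds.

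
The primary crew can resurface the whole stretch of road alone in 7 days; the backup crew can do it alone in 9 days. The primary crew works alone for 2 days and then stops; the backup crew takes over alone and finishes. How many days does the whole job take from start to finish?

In 2 days the primary crew does 2/7 of the job, leaving 5/7.
The backup crew works at 1/9 per day, so finishing takes 5/7 ÷ 1/9 = 45/7 days.
Total time = 2 + 45/7 = 59/7 days.

59/7 days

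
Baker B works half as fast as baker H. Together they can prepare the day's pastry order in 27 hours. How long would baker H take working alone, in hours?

Let baker H's rate be r; then baker B's rate is (1/2)r, so together (1/2 + 1)r = (3/2)r = 1/27.
Thus r = 2/81 per hour.
Baker H alone: 81/2 hours; baker B alone: 81 hours.

81/2 hours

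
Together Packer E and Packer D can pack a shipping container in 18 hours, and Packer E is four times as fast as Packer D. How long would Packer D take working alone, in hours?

Let Packer D's rate be r; then Packer E's rate is 4r, so together (4 + 1)r = 5r = 1/18.
Thus r = 1/90 per hour.
Packer D alone: 90 hours; Packer E alone: 45/2 hours.

90 hours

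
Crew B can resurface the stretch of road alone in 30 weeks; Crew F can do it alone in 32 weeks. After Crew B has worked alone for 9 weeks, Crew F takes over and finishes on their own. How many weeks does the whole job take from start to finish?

In 9 weeks Crew B does 9/30 = 3/10 of the job, leaving 7/10.
Crew F works at 1/32 per week, so finishing takes 7/10 ÷ 1/32 = 112/5 weeks.
Total time = 9 + 112/5 = 157/5 weeks.

157/5 weeks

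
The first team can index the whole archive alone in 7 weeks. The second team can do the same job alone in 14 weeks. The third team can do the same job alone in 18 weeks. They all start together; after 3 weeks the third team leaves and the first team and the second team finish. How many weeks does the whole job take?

35/9 weeks

In the first 3 weeks the combined rate is 17/63, so 17/21 of the job is done, leaving 4/21.
After the third team leaves the rate is 3/14 per week; the remaining 4/21 takes 8/9 weeks.
Total = 3 + 8/9 = 35/9 weeks.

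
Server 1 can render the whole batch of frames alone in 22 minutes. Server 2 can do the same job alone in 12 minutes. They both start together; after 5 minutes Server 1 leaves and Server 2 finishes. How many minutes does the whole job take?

In the first 5 minutes the combined rate is 17/132, so 85/132 of the job is done, leaving 47/132.
After Server 1 leaves the rate is 1/12 per minute; the remaining 47/132 takes 47/11 minutes.
Total = 5 + 47/11 = 102/11 minutes.

102/11 minutes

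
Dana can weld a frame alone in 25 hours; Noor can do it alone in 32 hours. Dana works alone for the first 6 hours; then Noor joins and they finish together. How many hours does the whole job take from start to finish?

50/3 hours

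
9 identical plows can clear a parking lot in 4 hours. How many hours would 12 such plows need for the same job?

3 hours

Total work is 9·4 = 36 plow-hours.
With 12 plows: 36/12 = 3 hours.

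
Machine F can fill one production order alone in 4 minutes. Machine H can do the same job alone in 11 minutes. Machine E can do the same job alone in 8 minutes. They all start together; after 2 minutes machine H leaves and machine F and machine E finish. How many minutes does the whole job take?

24/11 minutes

In the first 2 minutes the combined rate is 41/88, so 41/44 of the job is done, leaving 3/44.
After machine H leaves the rate is 3/8 per minute; the remaining 3/44 takes 2/11 minutes.
Total = 2 + 2/11 = 24/11 minutes.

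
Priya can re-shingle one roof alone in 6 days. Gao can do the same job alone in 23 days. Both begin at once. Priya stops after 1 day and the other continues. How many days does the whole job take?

In the first 1 day the combined rate is 29/138, so 29/138 of the job is done, leaving 109/138.
After Priya leaves the rate is 1/23 per day; the remaining 109/138 takes 109/6 days.
Total = 1 + 109/6 = 115/6 days.

115/6 days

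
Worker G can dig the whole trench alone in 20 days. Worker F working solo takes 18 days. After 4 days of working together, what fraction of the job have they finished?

Combined rate: 1/20 + 1/18 = (9 + 10)/180 = 19/180 per day.
In 4 days they complete 4·19/180 = 19/45 of the job.

19/45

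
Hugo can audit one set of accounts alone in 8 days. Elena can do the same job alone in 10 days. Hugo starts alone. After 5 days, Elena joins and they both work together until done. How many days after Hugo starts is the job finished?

In the first 5 days Hugo alone does 5/8 of the job, leaving 3/8.
Once everyone is working, combined rate: 1/8 + 1/10 = (5 + 4)/40 = 9/40 per day.
Remaining 3/8 at 9/40 per day takes 5/3 days.
Total from the start = 5 + 5/3 = 20/3 days.

20/3 days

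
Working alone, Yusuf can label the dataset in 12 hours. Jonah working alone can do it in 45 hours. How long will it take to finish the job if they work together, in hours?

180/19 hours

With two workers the combined time is the product over the sum: 12·45/(12+45) = 540/57 = 180/19 hours.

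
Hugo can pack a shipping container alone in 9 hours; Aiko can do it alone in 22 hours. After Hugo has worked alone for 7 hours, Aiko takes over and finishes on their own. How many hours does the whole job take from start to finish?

107/9 hours

In 7 hours Hugo does 7/9 of the job, leaving 2/9.
Aiko works at 1/22 per hour, so finishing takes 2/9 ÷ 1/22 = 44/9 hours.
Total time = 7 + 44/9 = 107/9 hours.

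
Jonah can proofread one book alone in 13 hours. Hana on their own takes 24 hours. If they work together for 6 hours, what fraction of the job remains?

15/52

Combined rate: 1/13 + 1/24 = (24 + 13)/312 = 37/312 per hour.
In 6 hours they complete 6·37/312 = 37/52 of the job.
So 15/52 remains.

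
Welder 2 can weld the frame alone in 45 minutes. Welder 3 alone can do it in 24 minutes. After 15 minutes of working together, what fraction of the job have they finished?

23/24

Combined rate: 1/45 + 1/24 = (8 + 15)/360 = 23/360 per minute.
In 15 minutes they complete 15·23/360 = 23/24 of the job.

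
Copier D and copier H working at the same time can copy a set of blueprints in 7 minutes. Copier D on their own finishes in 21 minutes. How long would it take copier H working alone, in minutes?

21/2 minutes

Combined rate is 1/7 per minute.
Known contribution: 1/21 per minute.
So copier H's rate is 1/7 − 1/21 = 2/21, meaning 21/2 minutes alone.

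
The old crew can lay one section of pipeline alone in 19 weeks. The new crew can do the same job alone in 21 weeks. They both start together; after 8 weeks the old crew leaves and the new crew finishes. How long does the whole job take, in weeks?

In the first 8 weeks the combined rate is 40/399, so 320/399 of the job is done, leaving 79/399.
After the old crew leaves the rate is 1/21 per week; the remaining 79/399 takes 79/19 weeks.
Total = 8 + 79/19 = 231/19 weeks.

231/19 weeks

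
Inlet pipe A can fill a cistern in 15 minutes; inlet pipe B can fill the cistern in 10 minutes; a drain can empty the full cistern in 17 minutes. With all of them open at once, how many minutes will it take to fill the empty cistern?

Net rate = 1/15 + 1/10 − 1/17 = (34 + 51 − 30)/510 = 55/510 = 11/102 per minute.
Filling time = 1 ÷ (11/102) = 102/11 minutes.

102/11 minutes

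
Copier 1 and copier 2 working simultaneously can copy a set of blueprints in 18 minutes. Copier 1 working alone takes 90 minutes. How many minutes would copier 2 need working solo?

45/2 minutes

Combined rate is 1/18 per minute.
Known contribution: 1/90 per minute.
So copier 2's rate is 1/18 − 1/90 = 2/45, meaning 45/2 minutes alone.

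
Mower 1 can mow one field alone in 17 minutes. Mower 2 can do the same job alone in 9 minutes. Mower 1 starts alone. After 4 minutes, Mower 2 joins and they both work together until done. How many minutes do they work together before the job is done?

In the first 4 minutes Mower 1 alone does 4/17 of the job, leaving 13/17.
Once everyone is working, combined rate: 1/17 + 1/9 = (9 + 17)/153 = 26/153 per minute.
Remaining 13/17 at 26/153 per minute takes 9/2 minutes.

9/2 minutes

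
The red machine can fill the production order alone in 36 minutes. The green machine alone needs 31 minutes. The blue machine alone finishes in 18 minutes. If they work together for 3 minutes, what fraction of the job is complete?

Combined rate: 1/36 + 1/31 + 1/18 = (31 + 36 + 62)/1116 = 129/1116 = 43/372 per minute.
In 3 minutes they complete 3·43/372 = 43/124 of the job.

43/124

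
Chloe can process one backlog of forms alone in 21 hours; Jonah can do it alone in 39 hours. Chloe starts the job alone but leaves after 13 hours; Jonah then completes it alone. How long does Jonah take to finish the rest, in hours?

In 13 hours Chloe does 13/21 of the job, leaving 8/21.
Jonah works at 1/39 per hour, so finishing takes 8/21 ÷ 1/39 = 104/7 hours.

104/7 hours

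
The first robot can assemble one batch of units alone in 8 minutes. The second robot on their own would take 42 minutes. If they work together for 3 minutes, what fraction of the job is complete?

Combined rate: 1/8 + 1/42 = (21 + 4)/168 = 25/168 per minute.
In 3 minutes they complete 3·25/168 = 25/56 of the job.

25/56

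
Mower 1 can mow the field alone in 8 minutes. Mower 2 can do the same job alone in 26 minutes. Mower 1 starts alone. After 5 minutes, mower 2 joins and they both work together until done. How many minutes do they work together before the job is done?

In the first 5 minutes mower 1 alone does 5/8 of the job, leaving 3/8.
Once everyone is working, combined rate: 1/8 + 1/26 = (13 + 4)/104 = 17/104 per minute.
Remaining 3/8 at 17/104 per minute takes 39/17 minutes.

39/17 minutes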